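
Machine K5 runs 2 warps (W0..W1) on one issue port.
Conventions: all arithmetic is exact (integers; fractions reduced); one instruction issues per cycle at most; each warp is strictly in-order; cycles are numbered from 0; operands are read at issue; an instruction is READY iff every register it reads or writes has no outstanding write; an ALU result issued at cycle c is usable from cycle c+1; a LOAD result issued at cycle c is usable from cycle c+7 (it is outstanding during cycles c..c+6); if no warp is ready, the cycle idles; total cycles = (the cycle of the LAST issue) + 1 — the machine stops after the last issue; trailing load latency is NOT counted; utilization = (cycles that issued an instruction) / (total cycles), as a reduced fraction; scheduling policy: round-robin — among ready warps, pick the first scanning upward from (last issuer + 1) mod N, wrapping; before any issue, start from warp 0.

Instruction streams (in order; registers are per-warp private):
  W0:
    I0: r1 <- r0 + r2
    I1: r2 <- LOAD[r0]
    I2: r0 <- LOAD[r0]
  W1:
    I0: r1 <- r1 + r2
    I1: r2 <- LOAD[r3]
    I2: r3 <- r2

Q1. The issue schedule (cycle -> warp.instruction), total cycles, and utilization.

cycle 0: W0.I0
cycle 1: W1.I0
cycle 2: W0.I1
cycle 3: W1.I1
cycle 4: W0.I2
cycle 5: idle
cycle 6: idle
cycle 7: idle
cycle 8: idle
cycle 9: idle
cycle 10: W1.I2

Answer: 11 cycles, utilization 6/11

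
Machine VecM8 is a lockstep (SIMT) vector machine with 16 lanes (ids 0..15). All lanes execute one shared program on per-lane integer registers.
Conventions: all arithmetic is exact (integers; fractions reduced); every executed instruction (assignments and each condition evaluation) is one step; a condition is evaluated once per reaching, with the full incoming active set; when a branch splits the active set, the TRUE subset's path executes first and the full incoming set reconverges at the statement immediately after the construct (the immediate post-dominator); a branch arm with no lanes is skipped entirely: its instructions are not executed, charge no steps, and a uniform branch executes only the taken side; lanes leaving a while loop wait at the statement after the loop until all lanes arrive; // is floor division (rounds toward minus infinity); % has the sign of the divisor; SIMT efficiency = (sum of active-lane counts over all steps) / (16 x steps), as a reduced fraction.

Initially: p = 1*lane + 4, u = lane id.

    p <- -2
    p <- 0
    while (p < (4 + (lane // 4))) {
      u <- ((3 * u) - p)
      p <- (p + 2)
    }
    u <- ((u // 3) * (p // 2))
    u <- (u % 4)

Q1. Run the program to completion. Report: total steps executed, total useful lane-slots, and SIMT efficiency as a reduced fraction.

Answer: 17 steps, 224 useful, 14/17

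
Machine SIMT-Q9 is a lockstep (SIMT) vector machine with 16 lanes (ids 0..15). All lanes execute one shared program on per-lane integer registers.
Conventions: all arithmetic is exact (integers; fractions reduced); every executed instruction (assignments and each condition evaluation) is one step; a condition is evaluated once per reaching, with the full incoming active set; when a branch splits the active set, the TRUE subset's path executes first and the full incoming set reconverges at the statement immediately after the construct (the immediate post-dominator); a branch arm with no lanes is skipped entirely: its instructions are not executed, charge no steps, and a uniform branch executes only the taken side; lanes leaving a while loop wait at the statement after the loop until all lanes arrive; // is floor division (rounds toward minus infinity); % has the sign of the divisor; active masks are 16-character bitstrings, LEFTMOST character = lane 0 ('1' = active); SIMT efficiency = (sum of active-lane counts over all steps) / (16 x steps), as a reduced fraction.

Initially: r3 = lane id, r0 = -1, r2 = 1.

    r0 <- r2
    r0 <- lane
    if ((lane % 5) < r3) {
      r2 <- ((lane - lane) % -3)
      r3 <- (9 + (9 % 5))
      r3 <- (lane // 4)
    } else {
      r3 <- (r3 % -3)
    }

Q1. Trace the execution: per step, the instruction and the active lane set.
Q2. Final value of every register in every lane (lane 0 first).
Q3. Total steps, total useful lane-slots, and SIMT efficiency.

step 0: r0 <- r2                     1111111111111111
step 1: r0 <- lane                   1111111111111111
step 2: eval ((lane % 5) < r3)       1111111111111111
step 3: r2 <- ((lane - lane) % -3)   0000011111111111
step 4: r3 <- (9 + (9 % 5))          0000011111111111
step 5: r3 <- (lane // 4)            0000011111111111
step 6: r3 <- (r3 % -3)              1111100000000000

Answer: 7 steps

r3: 0,-2,-1,0,-2,1,1,1,2,2,2,2,3,3,3,3
r0: 0,1,2,3,4,5,6,7,8,9,10,11,12,13,14,15
r2: 1,1,1,1,1,0,0,0,0,0,0,0,0,0,0,0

steps = 7; useful = 86; efficiency = 86/112 = 43/56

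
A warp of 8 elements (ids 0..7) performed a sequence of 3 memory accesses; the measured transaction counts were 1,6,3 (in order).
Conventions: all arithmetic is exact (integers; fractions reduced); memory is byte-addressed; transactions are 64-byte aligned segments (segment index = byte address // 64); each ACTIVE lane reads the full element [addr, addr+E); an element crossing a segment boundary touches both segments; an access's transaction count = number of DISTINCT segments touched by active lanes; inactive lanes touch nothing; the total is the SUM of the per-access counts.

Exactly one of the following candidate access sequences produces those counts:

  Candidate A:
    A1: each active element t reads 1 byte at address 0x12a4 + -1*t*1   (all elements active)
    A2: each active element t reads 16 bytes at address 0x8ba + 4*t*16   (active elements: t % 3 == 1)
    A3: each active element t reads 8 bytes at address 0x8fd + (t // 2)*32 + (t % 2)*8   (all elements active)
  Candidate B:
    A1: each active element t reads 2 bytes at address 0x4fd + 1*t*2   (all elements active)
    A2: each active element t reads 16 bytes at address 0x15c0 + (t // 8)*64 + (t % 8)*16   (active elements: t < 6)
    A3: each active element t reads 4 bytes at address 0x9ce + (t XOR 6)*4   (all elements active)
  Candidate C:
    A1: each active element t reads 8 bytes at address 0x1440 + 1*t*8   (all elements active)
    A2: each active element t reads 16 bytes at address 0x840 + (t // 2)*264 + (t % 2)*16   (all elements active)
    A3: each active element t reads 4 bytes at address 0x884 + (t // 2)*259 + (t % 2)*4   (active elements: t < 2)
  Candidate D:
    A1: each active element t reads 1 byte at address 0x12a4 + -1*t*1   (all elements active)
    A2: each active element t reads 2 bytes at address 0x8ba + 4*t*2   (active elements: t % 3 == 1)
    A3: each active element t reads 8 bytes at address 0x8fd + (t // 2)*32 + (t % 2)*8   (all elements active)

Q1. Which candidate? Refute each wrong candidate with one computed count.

B: A1 gives 2 transactions, not 1
C: A2 gives 4 transactions, not 6
D: A2 gives 1 transaction, not 6
A: all counts match (1,6,3)

Answer: A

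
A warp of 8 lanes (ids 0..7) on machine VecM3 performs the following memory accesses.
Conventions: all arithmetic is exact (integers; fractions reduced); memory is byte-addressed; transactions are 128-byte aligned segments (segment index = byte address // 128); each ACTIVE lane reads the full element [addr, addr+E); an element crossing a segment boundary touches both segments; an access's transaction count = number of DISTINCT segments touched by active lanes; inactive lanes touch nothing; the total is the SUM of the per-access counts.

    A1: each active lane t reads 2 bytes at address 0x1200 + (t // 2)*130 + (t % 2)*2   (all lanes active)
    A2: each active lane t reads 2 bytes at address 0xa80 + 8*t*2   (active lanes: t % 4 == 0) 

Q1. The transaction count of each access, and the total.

A1: 4 transactions
A2: 1 transaction

Answer: 4,1; total 5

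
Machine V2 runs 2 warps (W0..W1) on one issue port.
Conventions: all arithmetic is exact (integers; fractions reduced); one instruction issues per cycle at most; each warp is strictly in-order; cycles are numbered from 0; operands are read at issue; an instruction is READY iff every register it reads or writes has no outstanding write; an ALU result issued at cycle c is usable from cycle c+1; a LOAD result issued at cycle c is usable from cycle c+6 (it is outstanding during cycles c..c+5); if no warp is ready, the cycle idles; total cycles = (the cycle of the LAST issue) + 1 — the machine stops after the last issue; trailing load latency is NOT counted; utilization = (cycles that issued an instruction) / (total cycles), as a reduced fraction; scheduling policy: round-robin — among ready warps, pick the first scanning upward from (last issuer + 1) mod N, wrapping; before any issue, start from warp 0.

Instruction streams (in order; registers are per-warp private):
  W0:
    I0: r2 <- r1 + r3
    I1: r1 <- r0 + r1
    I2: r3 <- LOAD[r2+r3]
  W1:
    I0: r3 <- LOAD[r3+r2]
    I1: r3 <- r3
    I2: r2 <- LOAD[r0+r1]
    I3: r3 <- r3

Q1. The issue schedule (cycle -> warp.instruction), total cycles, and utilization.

cycle 0: W0.I0
cycle 1: W1.I0
cycle 2: W0.I1
cycle 3: W0.I2
cycle 4: idle
cycle 5: idle
cycle 6: idle
cycle 7: W1.I1
cycle 8: W1.I2
cycle 9: W1.I3

Answer: 10 cycles, utilization 7/10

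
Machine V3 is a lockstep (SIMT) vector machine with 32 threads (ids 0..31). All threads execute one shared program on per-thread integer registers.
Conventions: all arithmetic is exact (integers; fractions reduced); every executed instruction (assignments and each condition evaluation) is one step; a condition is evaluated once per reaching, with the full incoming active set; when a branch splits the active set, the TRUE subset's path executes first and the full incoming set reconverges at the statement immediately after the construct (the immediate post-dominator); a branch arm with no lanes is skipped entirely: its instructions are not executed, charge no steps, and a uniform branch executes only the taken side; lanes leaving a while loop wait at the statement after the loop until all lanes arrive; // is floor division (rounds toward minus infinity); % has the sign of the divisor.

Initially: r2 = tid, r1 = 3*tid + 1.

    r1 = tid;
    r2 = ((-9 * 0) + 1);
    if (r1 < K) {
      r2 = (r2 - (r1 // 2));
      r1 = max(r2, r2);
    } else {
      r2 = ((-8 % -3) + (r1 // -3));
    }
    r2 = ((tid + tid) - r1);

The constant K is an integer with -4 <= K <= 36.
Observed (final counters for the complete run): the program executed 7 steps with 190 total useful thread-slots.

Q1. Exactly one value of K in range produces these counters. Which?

Answer: K = 30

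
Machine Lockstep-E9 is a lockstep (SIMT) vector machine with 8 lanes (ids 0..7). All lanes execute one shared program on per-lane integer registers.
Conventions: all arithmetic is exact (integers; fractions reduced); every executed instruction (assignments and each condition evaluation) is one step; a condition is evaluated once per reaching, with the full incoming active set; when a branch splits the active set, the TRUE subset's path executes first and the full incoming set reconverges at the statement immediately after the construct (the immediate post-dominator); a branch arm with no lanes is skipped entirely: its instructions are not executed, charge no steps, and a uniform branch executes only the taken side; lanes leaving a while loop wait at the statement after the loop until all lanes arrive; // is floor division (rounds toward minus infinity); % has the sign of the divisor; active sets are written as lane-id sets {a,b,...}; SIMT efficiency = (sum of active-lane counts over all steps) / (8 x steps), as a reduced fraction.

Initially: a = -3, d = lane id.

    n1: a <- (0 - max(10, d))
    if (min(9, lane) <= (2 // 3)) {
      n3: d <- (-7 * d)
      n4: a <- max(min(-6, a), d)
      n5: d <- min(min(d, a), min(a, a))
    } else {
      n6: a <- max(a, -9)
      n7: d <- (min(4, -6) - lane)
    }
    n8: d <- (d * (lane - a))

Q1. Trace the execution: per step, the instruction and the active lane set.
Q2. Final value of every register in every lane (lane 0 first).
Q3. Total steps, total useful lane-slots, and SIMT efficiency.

step 0: a <- (0 - max(10, d))        {0,1,2,3,4,5,6,7}
step 1: eval (min(9, lane) <= (2 // 3)) {0,1,2,3,4,5,6,7}
step 2: d <- (-7 * d)                {0}
step 3: a <- max(min(-6, a), d)      {0}
step 4: d <- min(min(d, a), min(a, a)) {0}
step 5: a <- max(a, -9)              {1,2,3,4,5,6,7}
step 6: d <- (min(4, -6) - lane)     {1,2,3,4,5,6,7}
step 7: d <- (d * (lane - a))        {0,1,2,3,4,5,6,7}

Answer: 8 steps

a: 0,-9,-9,-9,-9,-9,-9,-9
d: 0,-70,-88,-108,-130,-154,-180,-208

steps = 8; useful = 41; efficiency = 41/64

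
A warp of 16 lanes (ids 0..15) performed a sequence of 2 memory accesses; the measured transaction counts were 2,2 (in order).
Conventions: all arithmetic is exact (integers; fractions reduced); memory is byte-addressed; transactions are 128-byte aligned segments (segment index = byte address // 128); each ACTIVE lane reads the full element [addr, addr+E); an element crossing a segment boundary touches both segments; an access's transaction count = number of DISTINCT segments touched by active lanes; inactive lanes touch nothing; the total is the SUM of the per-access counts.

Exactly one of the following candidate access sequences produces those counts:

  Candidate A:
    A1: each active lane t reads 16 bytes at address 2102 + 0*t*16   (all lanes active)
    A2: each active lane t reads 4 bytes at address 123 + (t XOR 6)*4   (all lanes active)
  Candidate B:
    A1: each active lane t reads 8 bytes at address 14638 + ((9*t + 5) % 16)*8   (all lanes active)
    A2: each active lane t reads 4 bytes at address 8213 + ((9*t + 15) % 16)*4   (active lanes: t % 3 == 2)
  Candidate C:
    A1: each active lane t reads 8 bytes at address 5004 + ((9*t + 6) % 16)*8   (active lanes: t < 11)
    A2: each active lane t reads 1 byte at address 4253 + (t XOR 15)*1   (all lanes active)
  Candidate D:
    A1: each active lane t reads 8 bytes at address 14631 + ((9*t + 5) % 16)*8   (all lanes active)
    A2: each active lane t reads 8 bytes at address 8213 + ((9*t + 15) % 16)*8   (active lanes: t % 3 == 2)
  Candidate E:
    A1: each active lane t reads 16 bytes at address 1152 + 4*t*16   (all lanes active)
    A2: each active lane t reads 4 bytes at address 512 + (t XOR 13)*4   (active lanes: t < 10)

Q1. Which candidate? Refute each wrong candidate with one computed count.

A: A1 gives 1 transaction, not 2
B: A2 gives 1 transaction, not 2
C: A2 gives 1 transaction, not 2
E: A1 gives 8 transactions, not 2
D: all counts match (2,2)

Answer: D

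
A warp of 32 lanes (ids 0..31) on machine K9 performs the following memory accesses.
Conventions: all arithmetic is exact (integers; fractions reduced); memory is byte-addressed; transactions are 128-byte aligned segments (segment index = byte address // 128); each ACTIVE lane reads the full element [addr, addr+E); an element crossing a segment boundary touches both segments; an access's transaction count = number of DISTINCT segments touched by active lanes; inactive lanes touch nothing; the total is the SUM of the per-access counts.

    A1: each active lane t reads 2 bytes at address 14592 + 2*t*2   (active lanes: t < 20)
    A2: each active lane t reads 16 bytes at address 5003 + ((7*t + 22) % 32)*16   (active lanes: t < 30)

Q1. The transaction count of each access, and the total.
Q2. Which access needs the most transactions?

A1: 1 transaction
A2: 5 transactions

Answer: 1,5; total 6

Answer: A2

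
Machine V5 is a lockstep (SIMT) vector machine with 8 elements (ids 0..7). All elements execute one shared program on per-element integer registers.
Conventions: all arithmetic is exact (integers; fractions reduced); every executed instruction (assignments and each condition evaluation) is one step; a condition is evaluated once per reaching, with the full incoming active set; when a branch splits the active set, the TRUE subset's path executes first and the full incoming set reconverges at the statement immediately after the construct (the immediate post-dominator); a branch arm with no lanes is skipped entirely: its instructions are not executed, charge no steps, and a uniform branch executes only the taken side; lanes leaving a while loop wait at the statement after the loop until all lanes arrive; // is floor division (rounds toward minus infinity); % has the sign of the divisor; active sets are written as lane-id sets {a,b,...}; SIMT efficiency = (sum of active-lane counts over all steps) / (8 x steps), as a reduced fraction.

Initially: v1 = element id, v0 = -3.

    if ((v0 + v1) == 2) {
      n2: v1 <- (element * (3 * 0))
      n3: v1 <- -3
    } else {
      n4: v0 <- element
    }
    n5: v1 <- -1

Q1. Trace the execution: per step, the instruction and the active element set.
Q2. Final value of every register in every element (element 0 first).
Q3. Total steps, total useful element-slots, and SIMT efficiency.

step 0: eval ((v0 + v1) == 2)        {0,1,2,3,4,5,6,7}
step 1: v1 <- (element * (3 * 0))    {5}
step 2: v1 <- -3                     {5}
step 3: v0 <- element                {0,1,2,3,4,6,7}
step 4: v1 <- -1                     {0,1,2,3,4,5,6,7}

Answer: 5 steps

v1: -1,-1,-1,-1,-1,-1,-1,-1
v0: 0,1,2,3,4,-3,6,7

steps = 5; useful = 25; efficiency = 25/40 = 5/8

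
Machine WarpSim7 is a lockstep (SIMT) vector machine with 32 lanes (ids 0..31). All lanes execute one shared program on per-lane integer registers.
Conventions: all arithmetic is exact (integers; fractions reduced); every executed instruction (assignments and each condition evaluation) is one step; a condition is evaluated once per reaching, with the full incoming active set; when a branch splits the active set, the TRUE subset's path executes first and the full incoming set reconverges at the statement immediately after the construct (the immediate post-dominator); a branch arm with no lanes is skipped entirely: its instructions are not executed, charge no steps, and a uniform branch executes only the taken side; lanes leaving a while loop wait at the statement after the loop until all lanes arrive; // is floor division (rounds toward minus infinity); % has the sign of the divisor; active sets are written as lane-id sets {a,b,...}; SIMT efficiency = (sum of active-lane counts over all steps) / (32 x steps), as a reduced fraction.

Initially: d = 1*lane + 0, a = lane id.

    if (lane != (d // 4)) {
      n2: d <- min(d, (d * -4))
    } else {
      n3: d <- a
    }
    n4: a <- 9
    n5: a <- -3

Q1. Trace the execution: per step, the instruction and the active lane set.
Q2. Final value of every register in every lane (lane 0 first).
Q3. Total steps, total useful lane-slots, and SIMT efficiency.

step 0: eval (lane != (d // 4))      {0,1,2,3,4,5,6,7,8,9,10,11,12,13,14,15,16,17,18,19,20,21,22,23,24,25,26,27,28,29,30,31}
step 1: d <- min(d, (d * -4))        {1,2,3,4,5,6,7,8,9,10,11,12,13,14,15,16,17,18,19,20,21,22,23,24,25,26,27,28,29,30,31}
step 2: d <- a                       {0}
step 3: a <- 9                       {0,1,2,3,4,5,6,7,8,9,10,11,12,13,14,15,16,17,18,19,20,21,22,23,24,25,26,27,28,29,30,31}
step 4: a <- -3                      {0,1,2,3,4,5,6,7,8,9,10,11,12,13,14,15,16,17,18,19,20,21,22,23,24,25,26,27,28,29,30,31}

Answer: 5 steps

d: 0,-4,-8,-12,-16,-20,-24,-28,-32,-36,-40,-44,-48,-52,-56,-60,-64,-68,-72,-76,-80,-84,-88,-92,-96,-100,-104,-108,-112,-116,-120,-124
a: -3,-3,-3,-3,-3,-3,-3,-3,-3,-3,-3,-3,-3,-3,-3,-3,-3,-3,-3,-3,-3,-3,-3,-3,-3,-3,-3,-3,-3,-3,-3,-3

steps = 5; useful = 128; efficiency = 128/160 = 4/5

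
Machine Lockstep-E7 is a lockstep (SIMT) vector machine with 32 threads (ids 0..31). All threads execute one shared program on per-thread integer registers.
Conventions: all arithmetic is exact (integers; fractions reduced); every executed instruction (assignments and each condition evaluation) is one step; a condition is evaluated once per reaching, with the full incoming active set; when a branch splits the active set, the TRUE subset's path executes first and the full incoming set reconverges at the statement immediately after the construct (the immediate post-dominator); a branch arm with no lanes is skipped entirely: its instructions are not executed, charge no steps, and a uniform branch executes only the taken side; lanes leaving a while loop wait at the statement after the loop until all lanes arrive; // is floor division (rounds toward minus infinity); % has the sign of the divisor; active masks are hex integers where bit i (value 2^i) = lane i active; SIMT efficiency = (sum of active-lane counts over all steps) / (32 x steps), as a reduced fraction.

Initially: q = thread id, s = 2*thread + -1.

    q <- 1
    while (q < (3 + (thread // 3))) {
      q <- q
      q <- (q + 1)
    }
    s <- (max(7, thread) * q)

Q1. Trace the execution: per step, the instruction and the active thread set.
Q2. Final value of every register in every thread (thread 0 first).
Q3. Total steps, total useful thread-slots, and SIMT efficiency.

step 0: q <- 1                       0xffffffff
step 1: eval (q < (3 + (thread // 3))) 0xffffffff
step 2: q <- q                       0xffffffff
step 3: q <- (q + 1)                 0xffffffff
step 4: eval (q < (3 + (thread // 3))) 0xffffffff
step 5: q <- q                       0xffffffff
step 6: q <- (q + 1)                 0xffffffff
step 7: eval (q < (3 + (thread // 3))) 0xffffffff
step 8: q <- q                       0xfffffff8
step 9: q <- (q + 1)                 0xfffffff8
step 10: eval (q < (3 + (thread // 3))) 0xfffffff8
step 11: q <- q                       0xffffffc0
step 12: q <- (q + 1)                 0xffffffc0
step 13: eval (q < (3 + (thread // 3))) 0xffffffc0
step 14: q <- q                       0xfffffe00
step 15: q <- (q + 1)                 0xfffffe00
step 16: eval (q < (3 + (thread // 3))) 0xfffffe00
step 17: q <- q                       0xfffff000
step 18: q <- (q + 1)                 0xfffff000
step 19: eval (q < (3 + (thread // 3))) 0xfffff000
step 20: q <- q                       0xffff8000
step 21: q <- (q + 1)                 0xffff8000
step 22: eval (q < (3 + (thread // 3))) 0xffff8000
step 23: q <- q                       0xfffc0000
step 24: q <- (q + 1)                 0xfffc0000
step 25: eval (q < (3 + (thread // 3))) 0xfffc0000
step 26: q <- q                       0xffe00000
step 27: q <- (q + 1)                 0xffe00000
step 28: eval (q < (3 + (thread // 3))) 0xffe00000
step 29: q <- q                       0xff000000
step 30: q <- (q + 1)                 0xff000000
step 31: eval (q < (3 + (thread // 3))) 0xff000000
step 32: q <- q                       0xf8000000
step 33: q <- (q + 1)                 0xf8000000
step 34: eval (q < (3 + (thread // 3))) 0xf8000000
step 35: q <- q                       0xc0000000
step 36: q <- (q + 1)                 0xc0000000
step 37: eval (q < (3 + (thread // 3))) 0xc0000000
step 38: s <- (max(7, thread) * q)    0xffffffff

Answer: 39 steps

q: 3,3,3,4,4,4,5,5,5,6,6,6,7,7,7,8,8,8,9,9,9,10,10,10,11,11,11,12,12,12,13,13
s: 21,21,21,28,28,28,35,35,40,54,60,66,84,91,98,120,128,136,162,171,180,210,220,230,264,275,286,324,336,348,390,403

steps = 39; useful = 753; efficiency = 753/1248 = 251/416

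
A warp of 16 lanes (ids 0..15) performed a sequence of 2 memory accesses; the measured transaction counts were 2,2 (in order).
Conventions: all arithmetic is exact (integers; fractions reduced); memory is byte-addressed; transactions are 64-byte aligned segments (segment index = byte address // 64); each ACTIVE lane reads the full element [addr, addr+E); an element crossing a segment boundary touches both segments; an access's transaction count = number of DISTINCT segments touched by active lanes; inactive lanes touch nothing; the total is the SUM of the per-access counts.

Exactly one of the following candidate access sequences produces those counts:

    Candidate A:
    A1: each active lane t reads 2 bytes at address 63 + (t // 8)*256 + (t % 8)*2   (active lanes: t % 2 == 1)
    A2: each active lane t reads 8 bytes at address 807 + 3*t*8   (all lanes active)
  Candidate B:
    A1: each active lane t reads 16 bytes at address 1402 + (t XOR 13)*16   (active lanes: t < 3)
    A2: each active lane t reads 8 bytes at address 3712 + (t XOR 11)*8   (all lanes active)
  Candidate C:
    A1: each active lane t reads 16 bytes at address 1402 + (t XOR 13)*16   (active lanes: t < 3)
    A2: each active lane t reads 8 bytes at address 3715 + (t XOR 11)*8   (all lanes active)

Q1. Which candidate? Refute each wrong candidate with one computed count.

A: A2 gives 7 transactions, not 2
C: A2 gives 3 transactions, not 2
B: all counts match (2,2)

Answer: B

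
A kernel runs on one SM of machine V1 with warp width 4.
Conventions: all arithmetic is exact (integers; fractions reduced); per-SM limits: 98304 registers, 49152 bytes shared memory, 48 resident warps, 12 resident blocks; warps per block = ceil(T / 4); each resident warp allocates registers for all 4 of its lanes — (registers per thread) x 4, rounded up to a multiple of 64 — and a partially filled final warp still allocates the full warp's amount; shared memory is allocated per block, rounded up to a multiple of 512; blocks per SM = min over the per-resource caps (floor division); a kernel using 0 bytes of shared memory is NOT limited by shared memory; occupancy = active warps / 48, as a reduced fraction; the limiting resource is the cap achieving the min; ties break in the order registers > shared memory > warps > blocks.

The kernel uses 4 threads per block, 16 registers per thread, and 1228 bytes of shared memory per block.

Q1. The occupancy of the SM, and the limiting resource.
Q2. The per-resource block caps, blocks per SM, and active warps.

Answer: occupancy 1/4, limited by blocks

registers: 1536 blocks
shared memory: 32 blocks
warps: 48 blocks
blocks: 12 blocks

Answer: 12 blocks, 12 active warps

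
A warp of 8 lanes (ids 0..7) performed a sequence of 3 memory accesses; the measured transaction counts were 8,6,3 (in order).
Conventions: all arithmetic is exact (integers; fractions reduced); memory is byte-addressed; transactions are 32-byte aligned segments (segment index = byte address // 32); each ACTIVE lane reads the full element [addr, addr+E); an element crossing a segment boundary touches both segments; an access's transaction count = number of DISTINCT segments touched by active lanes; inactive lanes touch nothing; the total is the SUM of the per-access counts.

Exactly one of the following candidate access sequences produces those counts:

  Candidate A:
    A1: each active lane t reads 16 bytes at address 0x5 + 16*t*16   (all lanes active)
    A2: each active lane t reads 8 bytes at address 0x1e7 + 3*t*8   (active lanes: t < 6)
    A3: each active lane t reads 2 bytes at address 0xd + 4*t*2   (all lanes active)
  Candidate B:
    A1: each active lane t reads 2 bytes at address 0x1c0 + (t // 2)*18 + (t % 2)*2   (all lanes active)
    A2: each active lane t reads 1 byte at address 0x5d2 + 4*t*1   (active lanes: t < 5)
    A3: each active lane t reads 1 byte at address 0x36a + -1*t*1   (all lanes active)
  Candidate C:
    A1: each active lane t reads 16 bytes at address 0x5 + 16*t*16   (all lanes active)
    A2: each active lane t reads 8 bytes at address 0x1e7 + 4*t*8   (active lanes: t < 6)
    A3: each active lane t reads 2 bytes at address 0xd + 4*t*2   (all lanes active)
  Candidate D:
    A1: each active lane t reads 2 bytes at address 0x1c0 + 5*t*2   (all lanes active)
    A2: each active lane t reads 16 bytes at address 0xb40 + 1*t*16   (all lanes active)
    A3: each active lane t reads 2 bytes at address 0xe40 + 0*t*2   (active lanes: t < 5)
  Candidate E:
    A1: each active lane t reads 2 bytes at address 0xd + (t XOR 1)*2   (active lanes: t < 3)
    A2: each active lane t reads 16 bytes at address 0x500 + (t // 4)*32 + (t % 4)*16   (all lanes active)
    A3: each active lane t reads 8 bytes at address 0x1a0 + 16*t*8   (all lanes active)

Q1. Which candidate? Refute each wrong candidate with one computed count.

A: A2 gives 5 transactions, not 6
B: A1 gives 2 transactions, not 8
D: A1 gives 3 transactions, not 8
E: A1 gives 1 transaction, not 8
C: all counts match (8,6,3)

Answer: C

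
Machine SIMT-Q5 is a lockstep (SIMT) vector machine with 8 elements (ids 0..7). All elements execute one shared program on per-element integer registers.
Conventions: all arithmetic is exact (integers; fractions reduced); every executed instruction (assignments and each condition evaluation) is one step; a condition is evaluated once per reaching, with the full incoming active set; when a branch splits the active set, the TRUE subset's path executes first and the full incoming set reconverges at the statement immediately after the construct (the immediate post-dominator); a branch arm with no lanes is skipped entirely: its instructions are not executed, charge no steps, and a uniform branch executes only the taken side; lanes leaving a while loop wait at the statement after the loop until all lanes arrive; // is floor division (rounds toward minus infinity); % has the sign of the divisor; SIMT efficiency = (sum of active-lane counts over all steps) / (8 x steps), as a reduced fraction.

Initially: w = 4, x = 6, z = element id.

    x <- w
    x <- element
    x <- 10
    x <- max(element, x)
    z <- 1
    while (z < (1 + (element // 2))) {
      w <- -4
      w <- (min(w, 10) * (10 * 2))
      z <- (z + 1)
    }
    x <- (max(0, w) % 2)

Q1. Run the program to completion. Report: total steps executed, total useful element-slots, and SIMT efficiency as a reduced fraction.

Answer: 19 steps, 104 useful, 13/19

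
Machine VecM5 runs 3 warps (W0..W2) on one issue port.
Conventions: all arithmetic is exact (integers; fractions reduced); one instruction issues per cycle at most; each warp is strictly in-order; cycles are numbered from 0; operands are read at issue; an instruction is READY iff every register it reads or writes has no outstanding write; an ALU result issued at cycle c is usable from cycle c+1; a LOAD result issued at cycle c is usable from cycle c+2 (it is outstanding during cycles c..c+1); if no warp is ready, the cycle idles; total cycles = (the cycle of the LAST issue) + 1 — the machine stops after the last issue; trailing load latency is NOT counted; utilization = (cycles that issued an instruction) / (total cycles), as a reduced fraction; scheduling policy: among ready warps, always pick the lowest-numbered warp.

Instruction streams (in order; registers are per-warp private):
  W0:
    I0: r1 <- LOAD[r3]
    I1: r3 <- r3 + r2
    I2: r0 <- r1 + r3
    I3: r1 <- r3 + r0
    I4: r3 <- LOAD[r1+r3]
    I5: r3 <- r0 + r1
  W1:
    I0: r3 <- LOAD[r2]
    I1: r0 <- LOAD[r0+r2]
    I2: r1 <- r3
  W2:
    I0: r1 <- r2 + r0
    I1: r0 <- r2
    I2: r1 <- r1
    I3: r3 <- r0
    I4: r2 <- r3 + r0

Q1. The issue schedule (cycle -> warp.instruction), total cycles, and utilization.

cycle 0: W0.I0
cycle 1: W0.I1
cycle 2: W0.I2
cycle 3: W0.I3
cycle 4: W0.I4
cycle 5: W1.I0
cycle 6: W0.I5
cycle 7: W1.I1
cycle 8: W1.I2
cycle 9: W2.I0
cycle 10: W2.I1
cycle 11: W2.I2
cycle 12: W2.I3
cycle 13: W2.I4

Answer: 14 cycles, utilization 1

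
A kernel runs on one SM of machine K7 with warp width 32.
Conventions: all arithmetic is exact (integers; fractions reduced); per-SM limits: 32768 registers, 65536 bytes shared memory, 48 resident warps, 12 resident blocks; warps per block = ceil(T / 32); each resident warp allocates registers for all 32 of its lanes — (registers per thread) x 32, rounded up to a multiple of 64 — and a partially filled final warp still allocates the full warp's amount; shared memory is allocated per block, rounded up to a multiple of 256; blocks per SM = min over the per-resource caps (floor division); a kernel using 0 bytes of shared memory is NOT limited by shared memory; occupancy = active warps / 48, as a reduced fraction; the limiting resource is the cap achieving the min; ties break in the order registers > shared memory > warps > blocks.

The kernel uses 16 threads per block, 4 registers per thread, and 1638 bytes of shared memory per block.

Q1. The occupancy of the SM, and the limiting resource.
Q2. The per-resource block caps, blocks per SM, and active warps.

Answer: occupancy 1/4, limited by blocks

registers: 256 blocks
shared memory: 36 blocks
warps: 48 blocks
blocks: 12 blocks

Answer: 12 blocks, 12 active warps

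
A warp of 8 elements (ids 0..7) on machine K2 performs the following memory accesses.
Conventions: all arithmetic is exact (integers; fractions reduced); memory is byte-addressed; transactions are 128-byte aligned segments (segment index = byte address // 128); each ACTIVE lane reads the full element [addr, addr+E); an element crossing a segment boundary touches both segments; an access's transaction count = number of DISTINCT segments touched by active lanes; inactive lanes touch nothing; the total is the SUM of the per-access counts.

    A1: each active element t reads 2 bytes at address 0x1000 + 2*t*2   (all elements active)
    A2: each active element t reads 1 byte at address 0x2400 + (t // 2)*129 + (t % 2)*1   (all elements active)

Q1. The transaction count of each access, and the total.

A1: 1 transaction
A2: 4 transactions

Answer: 1,4; total 5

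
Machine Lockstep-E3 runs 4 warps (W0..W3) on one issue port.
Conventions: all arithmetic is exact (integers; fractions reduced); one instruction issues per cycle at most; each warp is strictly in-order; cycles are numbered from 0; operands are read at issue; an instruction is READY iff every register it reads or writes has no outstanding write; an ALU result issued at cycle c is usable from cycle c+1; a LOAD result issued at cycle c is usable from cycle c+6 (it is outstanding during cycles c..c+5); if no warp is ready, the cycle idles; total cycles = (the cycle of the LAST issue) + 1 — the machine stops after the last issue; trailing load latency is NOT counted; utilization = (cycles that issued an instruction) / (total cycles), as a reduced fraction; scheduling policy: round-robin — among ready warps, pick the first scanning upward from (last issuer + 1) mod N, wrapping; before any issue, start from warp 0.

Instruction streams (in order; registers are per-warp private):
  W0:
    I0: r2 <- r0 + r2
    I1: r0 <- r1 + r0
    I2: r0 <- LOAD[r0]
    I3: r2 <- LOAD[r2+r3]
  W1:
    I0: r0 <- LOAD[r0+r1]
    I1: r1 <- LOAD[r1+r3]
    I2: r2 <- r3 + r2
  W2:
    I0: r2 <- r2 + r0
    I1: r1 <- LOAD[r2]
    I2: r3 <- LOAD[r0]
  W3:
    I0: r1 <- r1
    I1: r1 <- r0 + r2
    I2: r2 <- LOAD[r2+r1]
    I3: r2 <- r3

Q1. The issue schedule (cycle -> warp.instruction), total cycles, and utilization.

cycle 0: W0.I0
cycle 1: W1.I0
cycle 2: W2.I0
cycle 3: W3.I0
cycle 4: W0.I1
cycle 5: W1.I1
cycle 6: W2.I1
cycle 7: W3.I1
cycle 8: W0.I2
cycle 9: W1.I2
cycle 10: W2.I2
cycle 11: W3.I2
cycle 12: W0.I3
cycle 13: idle
cycle 14: idle
cycle 15: idle
cycle 16: idle
cycle 17: W3.I3

Answer: 18 cycles, utilization 7/9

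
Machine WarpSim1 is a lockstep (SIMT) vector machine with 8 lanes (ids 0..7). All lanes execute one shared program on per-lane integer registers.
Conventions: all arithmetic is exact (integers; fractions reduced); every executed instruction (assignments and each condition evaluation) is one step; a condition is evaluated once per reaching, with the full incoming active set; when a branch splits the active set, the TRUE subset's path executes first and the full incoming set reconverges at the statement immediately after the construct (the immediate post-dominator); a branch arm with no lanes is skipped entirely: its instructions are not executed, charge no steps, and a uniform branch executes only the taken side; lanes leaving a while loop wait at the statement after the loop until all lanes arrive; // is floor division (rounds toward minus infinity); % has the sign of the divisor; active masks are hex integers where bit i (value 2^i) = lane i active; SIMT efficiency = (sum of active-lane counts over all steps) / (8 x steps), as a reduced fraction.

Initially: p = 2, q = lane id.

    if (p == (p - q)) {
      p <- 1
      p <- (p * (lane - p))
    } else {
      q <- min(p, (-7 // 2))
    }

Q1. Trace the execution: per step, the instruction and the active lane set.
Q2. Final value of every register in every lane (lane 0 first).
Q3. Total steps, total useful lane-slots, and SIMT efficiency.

step 0: eval (p == (p - q))          0xff
step 1: p <- 1                       0x01
step 2: p <- (p * (lane - p))        0x01
step 3: q <- min(p, (-7 // 2))       0xfe

Answer: 4 steps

p: -1,2,2,2,2,2,2,2
q: 0,-4,-4,-4,-4,-4,-4,-4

steps = 4; useful = 17; efficiency = 17/32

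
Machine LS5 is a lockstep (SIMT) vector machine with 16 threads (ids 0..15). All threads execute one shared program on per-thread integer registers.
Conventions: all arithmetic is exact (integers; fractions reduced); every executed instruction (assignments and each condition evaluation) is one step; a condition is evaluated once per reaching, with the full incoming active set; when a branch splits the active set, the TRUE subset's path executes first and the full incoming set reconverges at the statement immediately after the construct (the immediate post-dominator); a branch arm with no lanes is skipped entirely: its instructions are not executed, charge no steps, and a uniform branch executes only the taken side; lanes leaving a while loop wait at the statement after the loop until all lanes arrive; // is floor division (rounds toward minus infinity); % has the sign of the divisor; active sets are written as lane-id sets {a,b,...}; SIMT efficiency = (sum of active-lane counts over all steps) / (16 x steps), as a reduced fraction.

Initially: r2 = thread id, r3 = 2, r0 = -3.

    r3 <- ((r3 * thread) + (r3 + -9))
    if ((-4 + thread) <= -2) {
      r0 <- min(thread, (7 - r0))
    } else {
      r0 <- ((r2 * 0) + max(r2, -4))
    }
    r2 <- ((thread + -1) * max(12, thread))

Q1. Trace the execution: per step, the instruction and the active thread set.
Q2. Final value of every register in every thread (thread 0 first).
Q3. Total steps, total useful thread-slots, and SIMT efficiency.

step 0: r3 <- ((r3 * thread) + (r3 + -9)) {0,1,2,3,4,5,6,7,8,9,10,11,12,13,14,15}
step 1: eval ((-4 + thread) <= -2)   {0,1,2,3,4,5,6,7,8,9,10,11,12,13,14,15}
step 2: r0 <- min(thread, (7 - r0))  {0,1,2}
step 3: r0 <- ((r2 * 0) + max(r2, -4)) {3,4,5,6,7,8,9,10,11,12,13,14,15}
step 4: r2 <- ((thread + -1) * max(12, thread)) {0,1,2,3,4,5,6,7,8,9,10,11,12,13,14,15}

Answer: 5 steps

r2: -12,0,12,24,36,48,60,72,84,96,108,120,132,156,182,210
r3: -7,-5,-3,-1,1,3,5,7,9,11,13,15,17,19,21,23
r0: 0,1,2,3,4,5,6,7,8,9,10,11,12,13,14,15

steps = 5; useful = 64; efficiency = 64/80 = 4/5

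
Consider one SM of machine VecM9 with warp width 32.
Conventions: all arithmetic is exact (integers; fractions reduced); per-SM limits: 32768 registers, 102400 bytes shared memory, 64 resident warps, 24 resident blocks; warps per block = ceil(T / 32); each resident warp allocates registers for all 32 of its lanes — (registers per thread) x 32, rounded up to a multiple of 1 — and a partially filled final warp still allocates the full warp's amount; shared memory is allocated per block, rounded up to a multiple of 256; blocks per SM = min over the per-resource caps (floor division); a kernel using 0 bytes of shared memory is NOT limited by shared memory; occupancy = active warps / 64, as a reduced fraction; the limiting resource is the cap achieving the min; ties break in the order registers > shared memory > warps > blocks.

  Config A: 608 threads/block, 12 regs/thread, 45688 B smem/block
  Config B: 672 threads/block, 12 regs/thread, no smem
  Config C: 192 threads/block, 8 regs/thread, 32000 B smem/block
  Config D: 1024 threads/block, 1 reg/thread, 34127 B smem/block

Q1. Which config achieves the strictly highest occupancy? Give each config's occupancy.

occupancies: A 19/32, B 63/64, C 9/32, D 1

Answer: D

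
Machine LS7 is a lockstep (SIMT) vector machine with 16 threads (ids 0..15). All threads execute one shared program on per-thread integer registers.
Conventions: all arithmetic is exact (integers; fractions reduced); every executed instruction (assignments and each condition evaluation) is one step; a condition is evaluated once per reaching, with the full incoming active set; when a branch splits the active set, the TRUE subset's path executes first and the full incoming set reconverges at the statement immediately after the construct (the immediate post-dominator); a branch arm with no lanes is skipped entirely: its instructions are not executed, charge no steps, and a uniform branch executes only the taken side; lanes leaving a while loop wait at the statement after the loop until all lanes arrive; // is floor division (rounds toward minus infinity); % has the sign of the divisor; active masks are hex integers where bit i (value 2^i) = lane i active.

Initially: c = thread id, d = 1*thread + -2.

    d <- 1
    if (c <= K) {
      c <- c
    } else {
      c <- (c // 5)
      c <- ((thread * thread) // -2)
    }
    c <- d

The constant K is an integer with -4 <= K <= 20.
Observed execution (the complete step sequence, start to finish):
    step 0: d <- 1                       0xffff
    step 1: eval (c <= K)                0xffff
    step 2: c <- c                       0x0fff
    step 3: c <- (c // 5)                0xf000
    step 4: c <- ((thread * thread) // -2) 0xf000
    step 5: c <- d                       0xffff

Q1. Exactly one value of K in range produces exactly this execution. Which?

Answer: K = 11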